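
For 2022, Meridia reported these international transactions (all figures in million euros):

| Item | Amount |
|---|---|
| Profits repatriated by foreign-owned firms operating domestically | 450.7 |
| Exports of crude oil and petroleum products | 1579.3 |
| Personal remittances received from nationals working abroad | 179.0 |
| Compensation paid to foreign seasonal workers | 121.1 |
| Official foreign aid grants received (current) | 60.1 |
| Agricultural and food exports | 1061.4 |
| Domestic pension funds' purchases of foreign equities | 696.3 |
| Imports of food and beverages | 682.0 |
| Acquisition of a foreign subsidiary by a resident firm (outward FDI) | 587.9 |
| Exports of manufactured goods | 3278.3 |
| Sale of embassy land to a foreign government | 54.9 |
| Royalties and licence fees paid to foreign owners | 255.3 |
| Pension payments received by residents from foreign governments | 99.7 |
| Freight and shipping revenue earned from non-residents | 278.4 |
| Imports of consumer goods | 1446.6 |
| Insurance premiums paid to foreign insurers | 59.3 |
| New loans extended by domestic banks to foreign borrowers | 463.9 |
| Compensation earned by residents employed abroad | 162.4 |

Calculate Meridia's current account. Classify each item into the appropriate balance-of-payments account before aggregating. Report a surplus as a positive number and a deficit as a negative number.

Goods: -1446.6 + 1061.4 + 1579.3 + 3278.3 - 682.0 = 3790.4
Services: 278.4 - 59.3 - 255.3 = -36.2
Primary income: 162.4 - 121.1 - 450.7 = -409.4
Secondary income: 99.7 + 60.1 + 179.0 = 338.8
Current account = 3790.4 + (-36.2) + (-409.4) + 338.8 = 3683.6
(Excluded from the current account — financial account: domestic pension funds' purchases of foreign equities 696.3, acquisition of a foreign subsidiary by a resident firm (outward FDI) 587.9, new loans extended by domestic banks to foreign borrowers 463.9; capital account: sale of embassy land to a foreign government 54.9.)

3683.6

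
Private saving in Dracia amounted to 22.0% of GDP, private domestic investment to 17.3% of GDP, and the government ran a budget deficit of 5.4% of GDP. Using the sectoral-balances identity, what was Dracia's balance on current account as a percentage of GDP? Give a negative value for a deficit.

-0.7

By the sectoral-balances identity, CA = (S_private - I) + (T - G).
Private balance = 22.0 - 17.3 = 4.7
Government balance (T - G) = -5.4
CA = 4.7 + (-5.4) = -0.7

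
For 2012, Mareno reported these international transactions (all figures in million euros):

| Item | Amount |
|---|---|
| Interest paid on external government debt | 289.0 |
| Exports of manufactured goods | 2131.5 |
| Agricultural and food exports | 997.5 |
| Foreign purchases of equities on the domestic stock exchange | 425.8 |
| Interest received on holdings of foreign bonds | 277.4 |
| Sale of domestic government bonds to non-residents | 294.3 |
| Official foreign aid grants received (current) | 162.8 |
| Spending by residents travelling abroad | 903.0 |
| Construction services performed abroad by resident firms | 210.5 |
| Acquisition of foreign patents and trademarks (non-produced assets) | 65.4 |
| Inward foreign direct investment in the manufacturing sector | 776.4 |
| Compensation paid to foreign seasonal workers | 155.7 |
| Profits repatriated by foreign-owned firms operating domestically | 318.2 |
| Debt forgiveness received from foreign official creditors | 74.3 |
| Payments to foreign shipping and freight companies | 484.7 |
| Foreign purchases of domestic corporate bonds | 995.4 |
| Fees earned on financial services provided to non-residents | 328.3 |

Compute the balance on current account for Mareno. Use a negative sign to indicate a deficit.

Goods: 2131.5 + 997.5 = 3129.0
Services: -484.7 + 210.5 - 903.0 + 328.3 = -848.9
Primary income: -289.0 + 277.4 - 155.7 - 318.2 = -485.5
Secondary income: 162.8
Current account = 3129.0 + (-848.9) + (-485.5) + 162.8 = 1957.4
(Excluded from the current account — financial account: foreign purchases of equities on the domestic stock exchange 425.8, sale of domestic government bonds to non-residents 294.3, inward foreign direct investment in the manufacturing sector 776.4, foreign purchases of domestic corporate bonds 995.4; capital account: acquisition of foreign patents and trademarks (non-produced assets) 65.4, debt forgiveness received from foreign official creditors 74.3.)

1957.4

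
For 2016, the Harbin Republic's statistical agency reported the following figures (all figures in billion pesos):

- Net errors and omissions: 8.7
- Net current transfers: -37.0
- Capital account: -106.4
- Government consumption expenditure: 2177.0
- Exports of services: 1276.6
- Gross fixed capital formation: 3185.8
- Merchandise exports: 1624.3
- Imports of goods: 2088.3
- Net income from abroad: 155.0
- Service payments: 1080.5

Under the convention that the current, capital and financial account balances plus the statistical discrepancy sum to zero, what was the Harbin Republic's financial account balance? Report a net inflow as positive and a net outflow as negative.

247.6

Goods balance = 1624.3 - 2088.3 = -464.0
Services balance = 1276.6 - 1080.5 = 196.1
Trade balance (goods + services) = -464.0 + 196.1 = -267.9
Net primary income = 155.0
Net secondary income = -37.0
Current account = -267.9 + 155.0 + (-37.0) = -149.9
Financial account = -(-149.9 + (-106.4) + 8.7) = 247.6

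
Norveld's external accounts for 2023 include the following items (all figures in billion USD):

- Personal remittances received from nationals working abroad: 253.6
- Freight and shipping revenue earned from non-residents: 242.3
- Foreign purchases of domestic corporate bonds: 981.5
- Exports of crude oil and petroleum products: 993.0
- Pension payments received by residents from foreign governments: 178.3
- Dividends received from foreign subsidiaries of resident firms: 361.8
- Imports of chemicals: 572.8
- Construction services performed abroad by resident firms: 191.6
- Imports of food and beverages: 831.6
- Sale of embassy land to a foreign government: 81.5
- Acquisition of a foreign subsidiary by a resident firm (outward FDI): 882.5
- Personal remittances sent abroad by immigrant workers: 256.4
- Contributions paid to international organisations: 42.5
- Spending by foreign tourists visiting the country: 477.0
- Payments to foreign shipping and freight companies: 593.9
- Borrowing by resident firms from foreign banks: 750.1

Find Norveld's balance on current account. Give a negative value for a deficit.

400.4

Goods: -572.8 - 831.6 + 993.0 = -411.4
Services: 242.3 + 191.6 - 593.9 + 477.0 = 317.0
Primary income: 361.8
Secondary income: 253.6 - 256.4 + 178.3 - 42.5 = 133.0
Current account = (-411.4) + 317.0 + 361.8 + 133.0 = 400.4
(Excluded from the current account — financial account: foreign purchases of domestic corporate bonds 981.5, acquisition of a foreign subsidiary by a resident firm (outward FDI) 882.5, borrowing by resident firms from foreign banks 750.1; capital account: sale of embassy land to a foreign government 81.5.)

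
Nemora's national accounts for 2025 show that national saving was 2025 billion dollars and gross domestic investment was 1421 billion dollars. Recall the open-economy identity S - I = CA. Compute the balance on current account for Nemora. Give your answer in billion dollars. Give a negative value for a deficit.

S - I = CA (net lending to the rest of the world).
CA = S - I = 2025 - 1421 = 604

604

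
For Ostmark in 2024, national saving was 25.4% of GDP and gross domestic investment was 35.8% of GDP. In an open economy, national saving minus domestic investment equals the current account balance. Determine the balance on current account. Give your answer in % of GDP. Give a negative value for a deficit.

-10.4

S - I = CA (net lending to the rest of the world).
CA = S - I = 25.4 - 35.8 = -10.4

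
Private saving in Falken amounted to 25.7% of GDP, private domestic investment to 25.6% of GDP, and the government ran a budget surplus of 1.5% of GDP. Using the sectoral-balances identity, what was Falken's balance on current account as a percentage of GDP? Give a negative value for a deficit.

1.6

By the sectoral-balances identity, CA = (S_private - I) + (T - G).
Private balance = 25.7 - 25.6 = 0.1
Government balance (T - G) = 1.5
CA = 0.1 + 1.5 = 1.6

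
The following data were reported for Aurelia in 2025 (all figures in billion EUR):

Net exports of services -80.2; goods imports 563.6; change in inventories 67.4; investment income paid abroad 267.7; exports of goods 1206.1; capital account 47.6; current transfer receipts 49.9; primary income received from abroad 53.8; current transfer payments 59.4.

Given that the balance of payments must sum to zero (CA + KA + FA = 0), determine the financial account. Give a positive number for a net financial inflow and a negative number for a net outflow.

Goods balance = 1206.1 - 563.6 = 642.5
Services balance = -80.2
Trade balance (goods + services) = 642.5 + (-80.2) = 562.3
Net primary income = 53.8 - 267.7 = -213.9
Net secondary income = 49.9 - 59.4 = -9.5
Current account = 562.3 + (-213.9) + (-9.5) = 338.9
Financial account = -(338.9 + 47.6) = -386.5

-386.5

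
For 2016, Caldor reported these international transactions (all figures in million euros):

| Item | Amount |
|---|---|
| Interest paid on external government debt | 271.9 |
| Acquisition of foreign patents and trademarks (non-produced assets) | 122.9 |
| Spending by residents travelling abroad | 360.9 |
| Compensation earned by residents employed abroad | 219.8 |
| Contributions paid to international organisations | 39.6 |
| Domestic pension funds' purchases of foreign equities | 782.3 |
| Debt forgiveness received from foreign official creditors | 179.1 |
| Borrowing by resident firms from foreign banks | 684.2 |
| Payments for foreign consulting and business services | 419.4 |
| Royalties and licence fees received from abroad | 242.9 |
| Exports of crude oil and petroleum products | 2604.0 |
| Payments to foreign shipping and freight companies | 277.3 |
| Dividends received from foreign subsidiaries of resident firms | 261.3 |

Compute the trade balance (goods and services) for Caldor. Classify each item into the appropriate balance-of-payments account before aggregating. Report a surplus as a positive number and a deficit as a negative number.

Goods: 2604.0
Services: -277.3 - 419.4 - 360.9 + 242.9 = -814.7
Trade balance = 2604.0 + (-814.7) = 1789.3
(Excluded from the trade balance — primary income: interest paid on external government debt 271.9, compensation earned by residents employed abroad 219.8, dividends received from foreign subsidiaries of resident firms 261.3; capital account: acquisition of foreign patents and trademarks (non-produced assets) 122.9, debt forgiveness received from foreign official creditors 179.1; secondary income: contributions paid to international organisations 39.6; financial account: domestic pension funds' purchases of foreign equities 782.3, borrowing by resident firms from foreign banks 684.2.)

1789.3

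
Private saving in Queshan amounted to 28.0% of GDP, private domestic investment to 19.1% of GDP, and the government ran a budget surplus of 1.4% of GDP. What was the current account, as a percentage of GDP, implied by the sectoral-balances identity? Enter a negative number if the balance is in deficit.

By the sectoral-balances identity, CA = (S_private - I) + (T - G).
Private balance = 28.0 - 19.1 = 8.9
Government balance (T - G) = 1.4
CA = 8.9 + 1.4 = 10.3

10.3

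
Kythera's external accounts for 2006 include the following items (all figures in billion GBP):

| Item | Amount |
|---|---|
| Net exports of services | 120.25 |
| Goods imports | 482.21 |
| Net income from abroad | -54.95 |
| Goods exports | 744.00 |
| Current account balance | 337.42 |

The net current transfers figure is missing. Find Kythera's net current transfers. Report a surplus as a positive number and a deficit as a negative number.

Current account = goods balance + services balance + net primary income + net secondary income
Sum of the known components = 327.09
Net current transfers = CA - (known components) = 337.42 - 327.09 = 10.33

10.33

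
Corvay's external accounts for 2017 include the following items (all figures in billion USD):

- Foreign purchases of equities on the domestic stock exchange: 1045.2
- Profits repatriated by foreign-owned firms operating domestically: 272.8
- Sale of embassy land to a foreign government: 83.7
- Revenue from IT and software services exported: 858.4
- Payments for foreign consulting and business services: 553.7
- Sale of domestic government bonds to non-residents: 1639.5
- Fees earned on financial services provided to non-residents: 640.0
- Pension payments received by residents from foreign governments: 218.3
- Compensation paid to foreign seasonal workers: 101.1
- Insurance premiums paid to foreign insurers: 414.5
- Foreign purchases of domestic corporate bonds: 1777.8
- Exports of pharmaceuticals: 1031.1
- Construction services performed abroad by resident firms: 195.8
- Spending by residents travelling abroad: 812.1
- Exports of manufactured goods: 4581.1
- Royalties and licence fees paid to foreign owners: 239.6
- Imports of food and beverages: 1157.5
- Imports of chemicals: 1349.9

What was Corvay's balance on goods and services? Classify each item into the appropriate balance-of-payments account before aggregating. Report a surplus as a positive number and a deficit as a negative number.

2779.1

Goods: 4581.1 + 1031.1 - 1157.5 - 1349.9 = 3104.8
Services: -553.7 + 858.4 - 239.6 + 195.8 + 640.0 - 414.5 - 812.1 = -325.7
Trade balance = 3104.8 + (-325.7) = 2779.1
(Excluded from the trade balance — financial account: foreign purchases of equities on the domestic stock exchange 1045.2, sale of domestic government bonds to non-residents 1639.5, foreign purchases of domestic corporate bonds 1777.8; primary income: profits repatriated by foreign-owned firms operating domestically 272.8, compensation paid to foreign seasonal workers 101.1; capital account: sale of embassy land to a foreign government 83.7; secondary income: pension payments received by residents from foreign governments 218.3.)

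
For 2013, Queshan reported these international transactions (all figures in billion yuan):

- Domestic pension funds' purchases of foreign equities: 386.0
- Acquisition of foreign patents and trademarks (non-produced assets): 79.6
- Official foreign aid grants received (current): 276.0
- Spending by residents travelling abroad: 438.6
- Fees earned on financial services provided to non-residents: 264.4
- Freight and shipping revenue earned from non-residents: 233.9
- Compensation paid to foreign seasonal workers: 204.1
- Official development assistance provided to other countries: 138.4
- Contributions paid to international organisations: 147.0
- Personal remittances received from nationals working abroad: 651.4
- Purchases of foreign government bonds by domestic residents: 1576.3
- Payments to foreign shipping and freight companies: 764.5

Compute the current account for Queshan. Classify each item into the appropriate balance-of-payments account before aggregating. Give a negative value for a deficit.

Services: -438.6 + 233.9 - 764.5 + 264.4 = -704.8
Primary income: -204.1
Secondary income: 276.0 - 147.0 - 138.4 + 651.4 = 642.0
Current account = (-704.8) + (-204.1) + 642.0 = -266.9
(Excluded from the current account — financial account: domestic pension funds' purchases of foreign equities 386.0, purchases of foreign government bonds by domestic residents 1576.3; capital account: acquisition of foreign patents and trademarks (non-produced assets) 79.6.)

-266.9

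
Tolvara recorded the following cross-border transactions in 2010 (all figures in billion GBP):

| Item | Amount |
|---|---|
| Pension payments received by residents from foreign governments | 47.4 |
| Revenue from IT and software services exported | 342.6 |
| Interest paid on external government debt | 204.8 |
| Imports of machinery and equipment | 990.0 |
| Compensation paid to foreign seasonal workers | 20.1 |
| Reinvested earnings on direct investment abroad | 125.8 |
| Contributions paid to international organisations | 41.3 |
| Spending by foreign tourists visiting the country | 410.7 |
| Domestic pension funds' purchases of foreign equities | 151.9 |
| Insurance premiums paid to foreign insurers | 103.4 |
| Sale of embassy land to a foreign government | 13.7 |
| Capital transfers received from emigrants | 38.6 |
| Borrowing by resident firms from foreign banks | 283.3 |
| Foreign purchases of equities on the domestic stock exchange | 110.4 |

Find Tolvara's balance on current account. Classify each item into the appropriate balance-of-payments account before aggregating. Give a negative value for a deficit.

Goods: -990.0
Services: 342.6 + 410.7 - 103.4 = 649.9
Primary income: 125.8 - 20.1 - 204.8 = -99.1
Secondary income: 47.4 - 41.3 = 6.1
Current account = (-990.0) + 649.9 + (-99.1) + 6.1 = -433.1
(Excluded from the current account — financial account: domestic pension funds' purchases of foreign equities 151.9, borrowing by resident firms from foreign banks 283.3, foreign purchases of equities on the domestic stock exchange 110.4; capital account: sale of embassy land to a foreign government 13.7, capital transfers received from emigrants 38.6.)

-433.1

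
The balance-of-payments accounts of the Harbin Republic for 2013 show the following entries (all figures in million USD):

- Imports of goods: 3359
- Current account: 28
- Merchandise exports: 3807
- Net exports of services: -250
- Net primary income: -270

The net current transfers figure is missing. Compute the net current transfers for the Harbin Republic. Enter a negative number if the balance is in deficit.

Current account = goods balance + services balance + net primary income + net secondary income
Sum of the known components = -72
Net current transfers = CA - (known components) = 28 - (-72) = 100

100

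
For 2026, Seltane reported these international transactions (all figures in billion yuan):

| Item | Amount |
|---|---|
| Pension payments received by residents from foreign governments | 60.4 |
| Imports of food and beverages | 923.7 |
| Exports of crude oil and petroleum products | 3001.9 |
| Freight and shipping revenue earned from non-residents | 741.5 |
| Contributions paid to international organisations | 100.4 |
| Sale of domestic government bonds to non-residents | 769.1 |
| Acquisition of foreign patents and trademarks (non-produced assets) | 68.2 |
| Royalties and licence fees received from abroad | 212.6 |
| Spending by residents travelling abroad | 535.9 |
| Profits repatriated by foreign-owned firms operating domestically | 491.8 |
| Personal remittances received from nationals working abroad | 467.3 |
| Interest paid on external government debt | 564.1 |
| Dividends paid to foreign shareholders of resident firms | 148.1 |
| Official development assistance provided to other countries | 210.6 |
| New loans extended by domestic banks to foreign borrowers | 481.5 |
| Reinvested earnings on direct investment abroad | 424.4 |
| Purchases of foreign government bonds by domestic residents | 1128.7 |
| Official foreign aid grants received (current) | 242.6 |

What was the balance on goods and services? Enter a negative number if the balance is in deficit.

2496.4

Goods: 3001.9 - 923.7 = 2078.2
Services: 212.6 - 535.9 + 741.5 = 418.2
Trade balance = 2078.2 + 418.2 = 2496.4
(Excluded from the trade balance — secondary income: pension payments received by residents from foreign governments 60.4, contributions paid to international organisations 100.4, personal remittances received from nationals working abroad 467.3, official development assistance provided to other countries 210.6, official foreign aid grants received (current) 242.6; financial account: sale of domestic government bonds to non-residents 769.1, new loans extended by domestic banks to foreign borrowers 481.5, purchases of foreign government bonds by domestic residents 1128.7; capital account: acquisition of foreign patents and trademarks (non-produced assets) 68.2; primary income: profits repatriated by foreign-owned firms operating domestically 491.8, interest paid on external government debt 564.1, dividends paid to foreign shareholders of resident firms 148.1, reinvested earnings on direct investment abroad 424.4.)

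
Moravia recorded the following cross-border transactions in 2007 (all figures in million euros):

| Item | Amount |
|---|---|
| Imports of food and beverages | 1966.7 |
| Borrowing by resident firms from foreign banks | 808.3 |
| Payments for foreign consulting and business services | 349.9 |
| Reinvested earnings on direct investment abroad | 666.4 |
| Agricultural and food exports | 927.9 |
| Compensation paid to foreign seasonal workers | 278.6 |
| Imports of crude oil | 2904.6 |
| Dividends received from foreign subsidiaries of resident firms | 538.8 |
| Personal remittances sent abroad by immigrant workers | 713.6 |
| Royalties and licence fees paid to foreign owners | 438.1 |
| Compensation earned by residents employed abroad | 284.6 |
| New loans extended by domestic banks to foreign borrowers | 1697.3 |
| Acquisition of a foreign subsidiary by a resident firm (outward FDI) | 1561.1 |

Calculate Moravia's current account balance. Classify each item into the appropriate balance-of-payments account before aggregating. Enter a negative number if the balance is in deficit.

Goods: -1966.7 + 927.9 - 2904.6 = -3943.4
Services: -349.9 - 438.1 = -788.0
Primary income: -278.6 + 666.4 + 538.8 + 284.6 = 1211.2
Secondary income: -713.6
Current account = (-3943.4) + (-788.0) + 1211.2 + (-713.6) = -4233.8
(Excluded from the current account — financial account: borrowing by resident firms from foreign banks 808.3, new loans extended by domestic banks to foreign borrowers 1697.3, acquisition of a foreign subsidiary by a resident firm (outward FDI) 1561.1.)

-4233.8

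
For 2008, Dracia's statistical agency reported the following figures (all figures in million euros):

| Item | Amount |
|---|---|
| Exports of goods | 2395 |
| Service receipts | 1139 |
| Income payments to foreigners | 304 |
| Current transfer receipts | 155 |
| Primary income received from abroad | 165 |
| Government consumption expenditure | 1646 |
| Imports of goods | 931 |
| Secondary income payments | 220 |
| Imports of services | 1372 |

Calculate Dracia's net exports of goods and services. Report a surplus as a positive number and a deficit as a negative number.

Goods balance = 2395 - 931 = 1464
Services balance = 1139 - 1372 = -233
Trade balance (goods + services) = 1464 + (-233) = 1231

1231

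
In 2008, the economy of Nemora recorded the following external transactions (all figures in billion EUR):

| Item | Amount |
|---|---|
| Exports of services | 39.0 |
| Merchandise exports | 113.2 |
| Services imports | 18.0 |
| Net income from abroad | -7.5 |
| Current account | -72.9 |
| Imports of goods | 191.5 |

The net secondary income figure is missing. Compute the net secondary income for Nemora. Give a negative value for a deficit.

Current account = goods balance + services balance + net primary income + net secondary income
Sum of the known components = -64.8
Net secondary income = CA - (known components) = -72.9 - (-64.8) = -8.1

-8.1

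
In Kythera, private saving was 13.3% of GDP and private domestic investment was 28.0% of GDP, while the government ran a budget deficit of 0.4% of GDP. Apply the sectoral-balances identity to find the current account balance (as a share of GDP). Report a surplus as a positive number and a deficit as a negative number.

By the sectoral-balances identity, CA = (S_private - I) + (T - G).
Private balance = 13.3 - 28.0 = -14.7
Government balance (T - G) = -0.4
CA = -14.7 + (-0.4) = -15.1

-15.1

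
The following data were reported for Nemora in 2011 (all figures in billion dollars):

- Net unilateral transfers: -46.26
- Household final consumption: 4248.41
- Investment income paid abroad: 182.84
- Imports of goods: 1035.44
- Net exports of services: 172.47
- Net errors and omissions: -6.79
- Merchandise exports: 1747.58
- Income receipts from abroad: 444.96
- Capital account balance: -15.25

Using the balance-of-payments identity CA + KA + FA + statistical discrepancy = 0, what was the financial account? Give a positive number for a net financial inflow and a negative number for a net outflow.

Goods balance = 1747.58 - 1035.44 = 712.14
Services balance = 172.47
Trade balance (goods + services) = 712.14 + 172.47 = 884.61
Net primary income = 444.96 - 182.84 = 262.12
Net secondary income = -46.26
Current account = 884.61 + 262.12 + (-46.26) = 1100.47
Financial account = -(1100.47 + (-15.25) + (-6.79)) = -1078.43

-1078.43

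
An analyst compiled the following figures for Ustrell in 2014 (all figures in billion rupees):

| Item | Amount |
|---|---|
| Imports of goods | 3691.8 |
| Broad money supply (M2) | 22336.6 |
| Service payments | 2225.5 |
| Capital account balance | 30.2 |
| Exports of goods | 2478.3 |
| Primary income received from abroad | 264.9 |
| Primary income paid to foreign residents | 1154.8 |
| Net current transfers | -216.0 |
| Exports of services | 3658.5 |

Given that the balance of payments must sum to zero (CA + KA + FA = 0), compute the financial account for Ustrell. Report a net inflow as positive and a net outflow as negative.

Goods balance = 2478.3 - 3691.8 = -1213.5
Services balance = 3658.5 - 2225.5 = 1433.0
Trade balance (goods + services) = -1213.5 + 1433.0 = 219.5
Net primary income = 264.9 - 1154.8 = -889.9
Net secondary income = -216.0
Current account = 219.5 + (-889.9) + (-216.0) = -886.4
Financial account = -(-886.4 + 30.2) = 856.2

856.2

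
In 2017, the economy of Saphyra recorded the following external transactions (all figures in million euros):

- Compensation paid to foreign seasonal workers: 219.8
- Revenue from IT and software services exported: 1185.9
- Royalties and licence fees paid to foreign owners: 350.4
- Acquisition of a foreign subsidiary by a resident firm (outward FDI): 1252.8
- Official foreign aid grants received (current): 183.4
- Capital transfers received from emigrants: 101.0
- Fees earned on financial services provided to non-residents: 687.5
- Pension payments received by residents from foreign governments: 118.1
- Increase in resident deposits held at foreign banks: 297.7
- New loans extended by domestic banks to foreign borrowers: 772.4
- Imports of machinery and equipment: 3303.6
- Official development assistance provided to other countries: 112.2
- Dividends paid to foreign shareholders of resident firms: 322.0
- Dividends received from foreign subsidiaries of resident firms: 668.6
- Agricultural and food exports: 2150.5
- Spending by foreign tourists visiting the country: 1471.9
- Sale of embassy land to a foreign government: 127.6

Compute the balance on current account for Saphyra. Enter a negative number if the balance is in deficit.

2157.9

Goods: 2150.5 - 3303.6 = -1153.1
Services: 1185.9 + 1471.9 - 350.4 + 687.5 = 2994.9
Primary income: 668.6 - 322.0 - 219.8 = 126.8
Secondary income: -112.2 + 118.1 + 183.4 = 189.3
Current account = (-1153.1) + 2994.9 + 126.8 + 189.3 = 2157.9
(Excluded from the current account — financial account: acquisition of a foreign subsidiary by a resident firm (outward FDI) 1252.8, increase in resident deposits held at foreign banks 297.7, new loans extended by domestic banks to foreign borrowers 772.4; capital account: capital transfers received from emigrants 101.0, sale of embassy land to a foreign government 127.6.)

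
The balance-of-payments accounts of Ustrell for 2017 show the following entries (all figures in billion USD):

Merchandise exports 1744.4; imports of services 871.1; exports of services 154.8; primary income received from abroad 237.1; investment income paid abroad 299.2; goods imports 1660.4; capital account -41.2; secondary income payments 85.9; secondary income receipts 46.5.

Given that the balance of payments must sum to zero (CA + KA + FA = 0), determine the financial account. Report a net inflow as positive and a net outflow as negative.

775.0

Goods balance = 1744.4 - 1660.4 = 84.0
Services balance = 154.8 - 871.1 = -716.3
Trade balance (goods + services) = 84.0 + (-716.3) = -632.3
Net primary income = 237.1 - 299.2 = -62.1
Net secondary income = 46.5 - 85.9 = -39.4
Current account = -632.3 + (-62.1) + (-39.4) = -733.8
Financial account = -(-733.8 + (-41.2)) = 775.0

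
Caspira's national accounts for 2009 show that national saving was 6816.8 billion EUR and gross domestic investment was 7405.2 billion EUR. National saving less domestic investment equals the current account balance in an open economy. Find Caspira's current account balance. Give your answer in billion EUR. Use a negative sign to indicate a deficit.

CA = S - I = 6816.8 - 7405.2 = -588.4

-588.4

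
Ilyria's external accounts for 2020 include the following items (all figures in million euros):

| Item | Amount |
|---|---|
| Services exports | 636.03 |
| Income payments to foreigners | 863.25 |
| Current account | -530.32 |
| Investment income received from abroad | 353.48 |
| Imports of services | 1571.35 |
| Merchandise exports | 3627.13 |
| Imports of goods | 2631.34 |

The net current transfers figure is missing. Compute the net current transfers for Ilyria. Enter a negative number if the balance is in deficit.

Current account = goods balance + services balance + net primary income + net secondary income
Sum of the known components = -449.30
Net current transfers = CA - (known components) = -530.32 - (-449.30) = -81.02

-81.02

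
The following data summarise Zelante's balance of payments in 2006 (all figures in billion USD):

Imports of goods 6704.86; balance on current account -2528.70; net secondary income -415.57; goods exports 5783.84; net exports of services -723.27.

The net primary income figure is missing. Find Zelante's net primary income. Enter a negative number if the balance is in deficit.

-468.84

Current account = goods balance + services balance + net primary income + net secondary income
Sum of the known components = -2059.86
Net primary income = CA - (known components) = -2528.70 - (-2059.86) = -468.84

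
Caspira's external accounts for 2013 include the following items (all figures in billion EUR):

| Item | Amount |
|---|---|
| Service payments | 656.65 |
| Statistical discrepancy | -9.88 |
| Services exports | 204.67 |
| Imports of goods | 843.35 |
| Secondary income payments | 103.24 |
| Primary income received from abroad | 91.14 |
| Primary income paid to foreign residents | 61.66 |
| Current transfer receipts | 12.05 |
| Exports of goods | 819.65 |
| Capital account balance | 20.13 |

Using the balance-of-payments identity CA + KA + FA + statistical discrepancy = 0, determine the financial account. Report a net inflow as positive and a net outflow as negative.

527.14

Goods balance = 819.65 - 843.35 = -23.70
Services balance = 204.67 - 656.65 = -451.98
Trade balance (goods + services) = -23.70 + (-451.98) = -475.68
Net primary income = 91.14 - 61.66 = 29.48
Net secondary income = 12.05 - 103.24 = -91.19
Current account = -475.68 + 29.48 + (-91.19) = -537.39
Financial account = -(-537.39 + 20.13 + (-9.88)) = 527.14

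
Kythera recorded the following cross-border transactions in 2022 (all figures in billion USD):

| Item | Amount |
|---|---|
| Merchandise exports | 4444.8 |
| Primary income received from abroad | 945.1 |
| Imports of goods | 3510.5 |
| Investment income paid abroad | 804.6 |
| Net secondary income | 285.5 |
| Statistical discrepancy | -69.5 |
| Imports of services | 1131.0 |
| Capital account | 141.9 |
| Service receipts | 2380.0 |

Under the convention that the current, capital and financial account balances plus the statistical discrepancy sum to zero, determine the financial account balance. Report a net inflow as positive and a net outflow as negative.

Goods balance = 4444.8 - 3510.5 = 934.3
Services balance = 2380.0 - 1131.0 = 1249.0
Trade balance (goods + services) = 934.3 + 1249.0 = 2183.3
Net primary income = 945.1 - 804.6 = 140.5
Net secondary income = 285.5
Current account = 2183.3 + 140.5 + 285.5 = 2609.3
Financial account = -(2609.3 + 141.9 + (-69.5)) = -2681.7

-2681.7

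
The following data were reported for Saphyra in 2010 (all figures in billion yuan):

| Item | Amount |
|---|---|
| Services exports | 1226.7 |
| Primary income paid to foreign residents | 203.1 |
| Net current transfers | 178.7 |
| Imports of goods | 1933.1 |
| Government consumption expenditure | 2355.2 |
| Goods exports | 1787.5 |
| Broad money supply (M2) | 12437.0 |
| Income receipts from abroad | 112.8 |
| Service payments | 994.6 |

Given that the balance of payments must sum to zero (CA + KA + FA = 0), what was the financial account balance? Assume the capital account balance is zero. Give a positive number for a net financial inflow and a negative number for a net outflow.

-174.9

Goods balance = 1787.5 - 1933.1 = -145.6
Services balance = 1226.7 - 994.6 = 232.1
Trade balance (goods + services) = -145.6 + 232.1 = 86.5
Net primary income = 112.8 - 203.1 = -90.3
Net secondary income = 178.7
Current account = 86.5 + (-90.3) + 178.7 = 174.9
Financial account = -(174.9) = -174.9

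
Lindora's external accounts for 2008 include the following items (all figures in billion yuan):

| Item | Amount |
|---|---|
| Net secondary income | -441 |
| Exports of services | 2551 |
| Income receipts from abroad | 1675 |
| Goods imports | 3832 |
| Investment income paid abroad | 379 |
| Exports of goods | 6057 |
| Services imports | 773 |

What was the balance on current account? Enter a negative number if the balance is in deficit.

4858

Goods balance = 6057 - 3832 = 2225
Services balance = 2551 - 773 = 1778
Trade balance (goods + services) = 2225 + 1778 = 4003
Net primary income = 1675 - 379 = 1296
Net secondary income = -441
Current account = 4003 + 1296 + (-441) = 4858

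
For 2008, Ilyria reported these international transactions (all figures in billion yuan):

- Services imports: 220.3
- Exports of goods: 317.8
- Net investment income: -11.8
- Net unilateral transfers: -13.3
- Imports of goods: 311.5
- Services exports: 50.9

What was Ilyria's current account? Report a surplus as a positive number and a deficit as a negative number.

-188.2

Goods balance = 317.8 - 311.5 = 6.3
Services balance = 50.9 - 220.3 = -169.4
Trade balance (goods + services) = 6.3 + (-169.4) = -163.1
Net primary income = -11.8
Net secondary income = -13.3
Current account = -163.1 + (-11.8) + (-13.3) = -188.2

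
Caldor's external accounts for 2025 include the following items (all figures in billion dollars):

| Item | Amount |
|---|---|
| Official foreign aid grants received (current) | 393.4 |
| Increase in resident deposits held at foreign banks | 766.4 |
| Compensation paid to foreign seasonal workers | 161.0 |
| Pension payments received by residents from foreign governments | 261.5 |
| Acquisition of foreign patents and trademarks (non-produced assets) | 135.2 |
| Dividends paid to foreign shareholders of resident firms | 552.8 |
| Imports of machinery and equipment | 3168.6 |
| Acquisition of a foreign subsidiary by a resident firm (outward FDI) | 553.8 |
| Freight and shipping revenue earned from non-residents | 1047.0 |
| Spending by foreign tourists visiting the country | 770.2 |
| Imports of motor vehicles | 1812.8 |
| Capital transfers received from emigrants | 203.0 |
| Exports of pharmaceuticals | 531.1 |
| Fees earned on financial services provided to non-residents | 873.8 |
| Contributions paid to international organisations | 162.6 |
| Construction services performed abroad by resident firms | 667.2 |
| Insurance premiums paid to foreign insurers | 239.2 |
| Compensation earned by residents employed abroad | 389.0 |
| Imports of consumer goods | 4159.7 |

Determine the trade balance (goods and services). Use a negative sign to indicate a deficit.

-5491.0

Goods: 531.1 - 1812.8 - 3168.6 - 4159.7 = -8610.0
Services: 667.2 + 873.8 + 1047.0 + 770.2 - 239.2 = 3119.0
Trade balance = -8610.0 + 3119.0 = -5491.0
(Excluded from the trade balance — secondary income: official foreign aid grants received (current) 393.4, pension payments received by residents from foreign governments 261.5, contributions paid to international organisations 162.6; financial account: increase in resident deposits held at foreign banks 766.4, acquisition of a foreign subsidiary by a resident firm (outward FDI) 553.8; primary income: compensation paid to foreign seasonal workers 161.0, dividends paid to foreign shareholders of resident firms 552.8, compensation earned by residents employed abroad 389.0; capital account: acquisition of foreign patents and trademarks (non-produced assets) 135.2, capital transfers received from emigrants 203.0.)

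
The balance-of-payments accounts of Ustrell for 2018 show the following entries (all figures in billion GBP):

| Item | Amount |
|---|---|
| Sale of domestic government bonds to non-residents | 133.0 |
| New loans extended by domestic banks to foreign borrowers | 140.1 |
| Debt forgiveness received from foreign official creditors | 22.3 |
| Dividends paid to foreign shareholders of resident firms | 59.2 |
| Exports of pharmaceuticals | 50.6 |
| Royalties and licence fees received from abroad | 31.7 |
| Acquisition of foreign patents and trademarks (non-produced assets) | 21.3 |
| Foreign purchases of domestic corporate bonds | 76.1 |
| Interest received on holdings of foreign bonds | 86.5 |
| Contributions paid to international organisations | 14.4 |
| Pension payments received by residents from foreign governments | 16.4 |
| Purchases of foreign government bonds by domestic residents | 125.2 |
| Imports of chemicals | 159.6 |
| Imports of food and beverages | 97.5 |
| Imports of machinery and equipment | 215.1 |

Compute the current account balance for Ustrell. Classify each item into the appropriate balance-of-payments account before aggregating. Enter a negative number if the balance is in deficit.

-360.6

Goods: -97.5 - 159.6 - 215.1 + 50.6 = -421.6
Services: 31.7
Primary income: -59.2 + 86.5 = 27.3
Secondary income: 16.4 - 14.4 = 2.0
Current account = (-421.6) + 31.7 + 27.3 + 2.0 = -360.6
(Excluded from the current account — financial account: sale of domestic government bonds to non-residents 133.0, new loans extended by domestic banks to foreign borrowers 140.1, foreign purchases of domestic corporate bonds 76.1, purchases of foreign government bonds by domestic residents 125.2; capital account: debt forgiveness received from foreign official creditors 22.3, acquisition of foreign patents and trademarks (non-produced assets) 21.3.)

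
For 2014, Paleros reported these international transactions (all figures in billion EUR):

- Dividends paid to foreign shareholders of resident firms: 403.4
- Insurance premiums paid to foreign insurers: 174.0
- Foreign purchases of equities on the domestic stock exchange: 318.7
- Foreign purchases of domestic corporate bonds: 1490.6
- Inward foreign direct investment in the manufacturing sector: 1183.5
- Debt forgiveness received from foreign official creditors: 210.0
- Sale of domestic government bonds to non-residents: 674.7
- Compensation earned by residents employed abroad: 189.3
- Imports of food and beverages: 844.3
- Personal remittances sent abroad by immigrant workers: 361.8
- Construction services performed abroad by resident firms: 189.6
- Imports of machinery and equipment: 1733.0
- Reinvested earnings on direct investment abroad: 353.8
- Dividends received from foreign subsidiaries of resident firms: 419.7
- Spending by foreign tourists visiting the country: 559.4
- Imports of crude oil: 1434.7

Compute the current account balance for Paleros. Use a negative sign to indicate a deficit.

-3239.4

Goods: -844.3 - 1733.0 - 1434.7 = -4012.0
Services: 189.6 + 559.4 - 174.0 = 575.0
Primary income: -403.4 + 419.7 + 353.8 + 189.3 = 559.4
Secondary income: -361.8
Current account = (-4012.0) + 575.0 + 559.4 + (-361.8) = -3239.4
(Excluded from the current account — financial account: foreign purchases of equities on the domestic stock exchange 318.7, foreign purchases of domestic corporate bonds 1490.6, inward foreign direct investment in the manufacturing sector 1183.5, sale of domestic government bonds to non-residents 674.7; capital account: debt forgiveness received from foreign official creditors 210.0.)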